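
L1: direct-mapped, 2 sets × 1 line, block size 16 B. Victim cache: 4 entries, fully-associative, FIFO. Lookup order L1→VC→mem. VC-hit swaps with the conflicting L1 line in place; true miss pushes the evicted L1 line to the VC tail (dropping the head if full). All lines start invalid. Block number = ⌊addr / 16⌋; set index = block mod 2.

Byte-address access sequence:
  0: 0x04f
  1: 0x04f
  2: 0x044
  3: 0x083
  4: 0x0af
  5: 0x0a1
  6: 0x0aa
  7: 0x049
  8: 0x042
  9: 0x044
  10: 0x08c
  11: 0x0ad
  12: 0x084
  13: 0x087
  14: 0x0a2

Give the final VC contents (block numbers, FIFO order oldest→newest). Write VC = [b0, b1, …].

0: 0x4f (blk 4, set 0) → MISS  vc=[]
1: 0x4f (blk 4, set 0) → L1-HIT  vc=[]
2: 0x44 (blk 4, set 0) → L1-HIT  vc=[]
3: 0x83 (blk 8, set 0) → MISS  vc=[4]
4: 0xaf (blk 10, set 0) → MISS  vc=[4, 8]
5: 0xa1 (blk 10, set 0) → L1-HIT  vc=[4, 8]
6: 0xaa (blk 10, set 0) → L1-HIT  vc=[4, 8]
7: 0x49 (blk 4, set 0) → VC-HIT  vc=[10, 8]
8: 0x42 (blk 4, set 0) → L1-HIT  vc=[10, 8]
9: 0x44 (blk 4, set 0) → L1-HIT  vc=[10, 8]
10: 0x8c (blk 8, set 0) → VC-HIT  vc=[10, 4]
11: 0xad (blk 10, set 0) → VC-HIT  vc=[8, 4]
12: 0x84 (blk 8, set 0) → VC-HIT  vc=[10, 4]
13: 0x87 (blk 8, set 0) → L1-HIT  vc=[10, 4]
14: 0xa2 (blk 10, set 0) → VC-HIT  vc=[8, 4]

VC = [8, 4]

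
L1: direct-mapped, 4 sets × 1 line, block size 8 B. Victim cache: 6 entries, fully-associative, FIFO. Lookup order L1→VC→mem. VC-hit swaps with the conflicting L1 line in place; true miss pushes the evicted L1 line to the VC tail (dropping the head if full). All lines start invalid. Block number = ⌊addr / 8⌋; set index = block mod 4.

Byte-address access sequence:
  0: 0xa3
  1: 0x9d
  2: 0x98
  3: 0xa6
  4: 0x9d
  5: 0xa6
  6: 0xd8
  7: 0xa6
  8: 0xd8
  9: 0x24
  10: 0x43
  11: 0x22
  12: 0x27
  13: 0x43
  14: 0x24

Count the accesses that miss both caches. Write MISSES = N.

0: 0xa3 (blk 20, set 0) → MISS  vc=[]
1: 0x9d (blk 19, set 3) → MISS  vc=[]
2: 0x98 (blk 19, set 3) → L1-HIT  vc=[]
3: 0xa6 (blk 20, set 0) → L1-HIT  vc=[]
4: 0x9d (blk 19, set 3) → L1-HIT  vc=[]
5: 0xa6 (blk 20, set 0) → L1-HIT  vc=[]
6: 0xd8 (blk 27, set 3) → MISS  vc=[19]
7: 0xa6 (blk 20, set 0) → L1-HIT  vc=[19]
8: 0xd8 (blk 27, set 3) → L1-HIT  vc=[19]
9: 0x24 (blk 4, set 0) → MISS  vc=[19, 20]
10: 0x43 (blk 8, set 0) → MISS  vc=[19, 20, 4]
11: 0x22 (blk 4, set 0) → VC-HIT  vc=[19, 20, 8]
12: 0x27 (blk 4, set 0) → L1-HIT  vc=[19, 20, 8]
13: 0x43 (blk 8, set 0) → VC-HIT  vc=[19, 20, 4]
14: 0x24 (blk 4, set 0) → VC-HIT  vc=[19, 20, 8]

MISSES = 5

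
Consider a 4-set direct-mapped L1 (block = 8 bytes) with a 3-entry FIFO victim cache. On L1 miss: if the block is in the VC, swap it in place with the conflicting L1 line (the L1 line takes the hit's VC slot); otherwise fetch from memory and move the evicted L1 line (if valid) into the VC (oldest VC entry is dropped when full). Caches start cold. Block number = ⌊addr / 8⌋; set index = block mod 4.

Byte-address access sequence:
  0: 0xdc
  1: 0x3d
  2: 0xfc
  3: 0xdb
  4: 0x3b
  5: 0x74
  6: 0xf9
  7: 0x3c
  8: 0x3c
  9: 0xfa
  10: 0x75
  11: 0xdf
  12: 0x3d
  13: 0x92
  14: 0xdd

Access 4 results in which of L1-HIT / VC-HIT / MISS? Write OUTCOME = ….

0: 0xdc (blk 27, set 3) → MISS  vc=[]
1: 0x3d (blk 7, set 3) → MISS  vc=[27]
2: 0xfc (blk 31, set 3) → MISS  vc=[27, 7]
3: 0xdb (blk 27, set 3) → VC-HIT  vc=[31, 7]
4: 0x3b (blk 7, set 3) → VC-HIT  vc=[31, 27]
5: 0x74 (blk 14, set 2) → MISS  vc=[31, 27]
6: 0xf9 (blk 31, set 3) → VC-HIT  vc=[7, 27]
7: 0x3c (blk 7, set 3) → VC-HIT  vc=[31, 27]
8: 0x3c (blk 7, set 3) → L1-HIT  vc=[31, 27]
9: 0xfa (blk 31, set 3) → VC-HIT  vc=[7, 27]
10: 0x75 (blk 14, set 2) → L1-HIT  vc=[7, 27]
11: 0xdf (blk 27, set 3) → VC-HIT  vc=[7, 31]
12: 0x3d (blk 7, set 3) → VC-HIT  vc=[27, 31]
13: 0x92 (blk 18, set 2) → MISS  vc=[27, 31, 14]
14: 0xdd (blk 27, set 3) → VC-HIT  vc=[7, 31, 14]

OUTCOME = VC-HIT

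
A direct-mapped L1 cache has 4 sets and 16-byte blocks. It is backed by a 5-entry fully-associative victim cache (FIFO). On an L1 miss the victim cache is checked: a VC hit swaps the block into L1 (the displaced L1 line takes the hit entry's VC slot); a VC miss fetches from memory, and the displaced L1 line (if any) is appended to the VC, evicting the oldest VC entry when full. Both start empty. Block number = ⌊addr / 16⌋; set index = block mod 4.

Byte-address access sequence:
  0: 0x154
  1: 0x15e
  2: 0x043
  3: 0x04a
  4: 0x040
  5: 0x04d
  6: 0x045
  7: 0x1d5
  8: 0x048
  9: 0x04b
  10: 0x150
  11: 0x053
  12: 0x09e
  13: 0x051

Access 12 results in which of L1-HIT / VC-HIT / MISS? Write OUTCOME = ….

OUTCOME = MISS

#0 0x154→b21/s1 MISS; vc=[]
#1 0x15e→b21/s1 L1-HIT; vc=[]
#2 0x43→b4/s0 MISS; vc=[]
#3 0x4a→b4/s0 L1-HIT; vc=[]
#4 0x40→b4/s0 L1-HIT; vc=[]
#5 0x4d→b4/s0 L1-HIT; vc=[]
#6 0x45→b4/s0 L1-HIT; vc=[]
#7 0x1d5→b29/s1 MISS; vc=[21]
#8 0x48→b4/s0 L1-HIT; vc=[21]
#9 0x4b→b4/s0 L1-HIT; vc=[21]
#10 0x150→b21/s1 VC-HIT; vc=[29]
#11 0x53→b5/s1 MISS; vc=[29,21]
#12 0x9e→b9/s1 MISS; vc=[29,21,5]
#13 0x51→b5/s1 VC-HIT; vc=[29,21,9]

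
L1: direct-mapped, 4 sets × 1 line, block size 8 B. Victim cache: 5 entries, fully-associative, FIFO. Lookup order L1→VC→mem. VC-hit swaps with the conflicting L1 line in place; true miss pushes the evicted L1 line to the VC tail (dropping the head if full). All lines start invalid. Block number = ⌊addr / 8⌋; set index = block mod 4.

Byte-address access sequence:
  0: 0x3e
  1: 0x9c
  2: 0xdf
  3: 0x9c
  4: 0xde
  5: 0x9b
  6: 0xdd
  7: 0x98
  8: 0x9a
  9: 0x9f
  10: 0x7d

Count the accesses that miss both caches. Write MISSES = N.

0: 0x3e (blk 7, set 3) → MISS  vc=[]
1: 0x9c (blk 19, set 3) → MISS  vc=[7]
2: 0xdf (blk 27, set 3) → MISS  vc=[7, 19]
3: 0x9c (blk 19, set 3) → VC-HIT  vc=[7, 27]
4: 0xde (blk 27, set 3) → VC-HIT  vc=[7, 19]
5: 0x9b (blk 19, set 3) → VC-HIT  vc=[7, 27]
6: 0xdd (blk 27, set 3) → VC-HIT  vc=[7, 19]
7: 0x98 (blk 19, set 3) → VC-HIT  vc=[7, 27]
8: 0x9a (blk 19, set 3) → L1-HIT  vc=[7, 27]
9: 0x9f (blk 19, set 3) → L1-HIT  vc=[7, 27]
10: 0x7d (blk 15, set 3) → MISS  vc=[7, 27, 19]

MISSES = 4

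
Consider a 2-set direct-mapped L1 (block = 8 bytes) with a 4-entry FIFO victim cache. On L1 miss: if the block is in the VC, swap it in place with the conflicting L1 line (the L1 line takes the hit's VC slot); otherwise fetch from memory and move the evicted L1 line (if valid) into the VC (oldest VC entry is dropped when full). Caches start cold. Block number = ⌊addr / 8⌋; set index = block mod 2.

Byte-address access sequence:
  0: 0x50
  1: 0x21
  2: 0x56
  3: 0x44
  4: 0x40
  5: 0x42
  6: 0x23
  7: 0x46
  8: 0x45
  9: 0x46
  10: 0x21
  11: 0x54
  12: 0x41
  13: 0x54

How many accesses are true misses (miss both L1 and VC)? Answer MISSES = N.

0: 0x50 (blk 10, set 0) → MISS  vc=[]
1: 0x21 (blk 4, set 0) → MISS  vc=[10]
2: 0x56 (blk 10, set 0) → VC-HIT  vc=[4]
3: 0x44 (blk 8, set 0) → MISS  vc=[4, 10]
4: 0x40 (blk 8, set 0) → L1-HIT  vc=[4, 10]
5: 0x42 (blk 8, set 0) → L1-HIT  vc=[4, 10]
6: 0x23 (blk 4, set 0) → VC-HIT  vc=[8, 10]
7: 0x46 (blk 8, set 0) → VC-HIT  vc=[4, 10]
8: 0x45 (blk 8, set 0) → L1-HIT  vc=[4, 10]
9: 0x46 (blk 8, set 0) → L1-HIT  vc=[4, 10]
10: 0x21 (blk 4, set 0) → VC-HIT  vc=[8, 10]
11: 0x54 (blk 10, set 0) → VC-HIT  vc=[8, 4]
12: 0x41 (blk 8, set 0) → VC-HIT  vc=[10, 4]
13: 0x54 (blk 10, set 0) → VC-HIT  vc=[8, 4]

MISSES = 3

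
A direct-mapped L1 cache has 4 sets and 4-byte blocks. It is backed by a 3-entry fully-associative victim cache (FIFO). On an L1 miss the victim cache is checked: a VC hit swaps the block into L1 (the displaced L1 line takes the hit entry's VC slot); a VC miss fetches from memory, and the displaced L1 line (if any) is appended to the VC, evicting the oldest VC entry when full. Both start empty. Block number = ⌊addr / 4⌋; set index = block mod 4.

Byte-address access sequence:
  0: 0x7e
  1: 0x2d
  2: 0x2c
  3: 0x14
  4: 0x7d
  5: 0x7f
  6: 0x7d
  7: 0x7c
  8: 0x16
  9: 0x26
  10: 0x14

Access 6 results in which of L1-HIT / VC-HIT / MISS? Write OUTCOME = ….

#0 0x7e→b31/s3 MISS; vc=[]
#1 0x2d→b11/s3 MISS; vc=[31]
#2 0x2c→b11/s3 L1-HIT; vc=[31]
#3 0x14→b5/s1 MISS; vc=[31]
#4 0x7d→b31/s3 VC-HIT; vc=[11]
#5 0x7f→b31/s3 L1-HIT; vc=[11]
#6 0x7d→b31/s3 L1-HIT; vc=[11]
#7 0x7c→b31/s3 L1-HIT; vc=[11]
#8 0x16→b5/s1 L1-HIT; vc=[11]
#9 0x26→b9/s1 MISS; vc=[11,5]
#10 0x14→b5/s1 VC-HIT; vc=[11,9]

OUTCOME = L1-HIT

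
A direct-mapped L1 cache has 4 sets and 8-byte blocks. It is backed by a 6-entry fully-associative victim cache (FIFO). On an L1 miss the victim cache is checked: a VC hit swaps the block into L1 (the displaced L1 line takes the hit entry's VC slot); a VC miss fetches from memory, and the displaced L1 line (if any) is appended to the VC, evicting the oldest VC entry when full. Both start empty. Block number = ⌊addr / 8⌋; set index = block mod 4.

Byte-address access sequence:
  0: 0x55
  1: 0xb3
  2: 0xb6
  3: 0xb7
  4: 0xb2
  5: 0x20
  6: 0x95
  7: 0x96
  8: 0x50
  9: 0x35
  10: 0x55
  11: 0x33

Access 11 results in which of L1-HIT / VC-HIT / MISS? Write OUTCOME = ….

OUTCOME = VC-HIT

  [0] addr=0x55 blk=10 s=2: MISS | VC []
  [1] addr=0xb3 blk=22 s=2: MISS | VC [10]
  [2] addr=0xb6 blk=22 s=2: L1-HIT | VC [10]
  [3] addr=0xb7 blk=22 s=2: L1-HIT | VC [10]
  [4] addr=0xb2 blk=22 s=2: L1-HIT | VC [10]
  [5] addr=0x20 blk=4 s=0: MISS | VC [10]
  [6] addr=0x95 blk=18 s=2: MISS | VC [10, 22]
  [7] addr=0x96 blk=18 s=2: L1-HIT | VC [10, 22]
  [8] addr=0x50 blk=10 s=2: VC-HIT | VC [18, 22]
  [9] addr=0x35 blk=6 s=2: MISS | VC [18, 22, 10]
  [10] addr=0x55 blk=10 s=2: VC-HIT | VC [18, 22, 6]
  [11] addr=0x33 blk=6 s=2: VC-HIT | VC [18, 22, 10]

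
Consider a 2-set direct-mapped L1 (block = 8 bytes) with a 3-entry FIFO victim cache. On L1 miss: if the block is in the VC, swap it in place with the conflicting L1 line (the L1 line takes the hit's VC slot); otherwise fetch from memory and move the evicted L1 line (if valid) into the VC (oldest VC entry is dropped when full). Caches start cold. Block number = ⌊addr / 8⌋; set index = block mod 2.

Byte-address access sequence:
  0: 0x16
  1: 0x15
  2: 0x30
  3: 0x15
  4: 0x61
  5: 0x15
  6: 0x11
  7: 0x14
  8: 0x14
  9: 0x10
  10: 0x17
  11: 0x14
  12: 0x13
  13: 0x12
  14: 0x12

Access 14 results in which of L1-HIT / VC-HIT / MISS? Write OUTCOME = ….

  [0] addr=0x16 blk=2 s=0: MISS | VC []
  [1] addr=0x15 blk=2 s=0: L1-HIT | VC []
  [2] addr=0x30 blk=6 s=0: MISS | VC [2]
  [3] addr=0x15 blk=2 s=0: VC-HIT | VC [6]
  [4] addr=0x61 blk=12 s=0: MISS | VC [6, 2]
  [5] addr=0x15 blk=2 s=0: VC-HIT | VC [6, 12]
  [6] addr=0x11 blk=2 s=0: L1-HIT | VC [6, 12]
  [7] addr=0x14 blk=2 s=0: L1-HIT | VC [6, 12]
  [8] addr=0x14 blk=2 s=0: L1-HIT | VC [6, 12]
  [9] addr=0x10 blk=2 s=0: L1-HIT | VC [6, 12]
  [10] addr=0x17 blk=2 s=0: L1-HIT | VC [6, 12]
  [11] addr=0x14 blk=2 s=0: L1-HIT | VC [6, 12]
  [12] addr=0x13 blk=2 s=0: L1-HIT | VC [6, 12]
  [13] addr=0x12 blk=2 s=0: L1-HIT | VC [6, 12]
  [14] addr=0x12 blk=2 s=0: L1-HIT | VC [6, 12]

OUTCOME = L1-HIT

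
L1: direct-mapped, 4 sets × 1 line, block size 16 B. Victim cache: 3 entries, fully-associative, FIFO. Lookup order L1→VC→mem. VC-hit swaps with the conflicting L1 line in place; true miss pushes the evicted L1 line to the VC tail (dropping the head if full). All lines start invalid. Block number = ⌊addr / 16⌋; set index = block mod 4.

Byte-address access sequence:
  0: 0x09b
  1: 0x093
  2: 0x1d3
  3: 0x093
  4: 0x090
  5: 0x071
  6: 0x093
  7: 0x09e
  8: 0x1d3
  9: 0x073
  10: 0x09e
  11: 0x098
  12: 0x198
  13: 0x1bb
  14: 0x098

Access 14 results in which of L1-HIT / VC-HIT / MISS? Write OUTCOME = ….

OUTCOME = VC-HIT

#0 0x9b→b9/s1 MISS; vc=[]
#1 0x93→b9/s1 L1-HIT; vc=[]
#2 0x1d3→b29/s1 MISS; vc=[9]
#3 0x93→b9/s1 VC-HIT; vc=[29]
#4 0x90→b9/s1 L1-HIT; vc=[29]
#5 0x71→b7/s3 MISS; vc=[29]
#6 0x93→b9/s1 L1-HIT; vc=[29]
#7 0x9e→b9/s1 L1-HIT; vc=[29]
#8 0x1d3→b29/s1 VC-HIT; vc=[9]
#9 0x73→b7/s3 L1-HIT; vc=[9]
#10 0x9e→b9/s1 VC-HIT; vc=[29]
#11 0x98→b9/s1 L1-HIT; vc=[29]
#12 0x198→b25/s1 MISS; vc=[29,9]
#13 0x1bb→b27/s3 MISS; vc=[29,9,7]
#14 0x98→b9/s1 VC-HIT; vc=[29,25,7]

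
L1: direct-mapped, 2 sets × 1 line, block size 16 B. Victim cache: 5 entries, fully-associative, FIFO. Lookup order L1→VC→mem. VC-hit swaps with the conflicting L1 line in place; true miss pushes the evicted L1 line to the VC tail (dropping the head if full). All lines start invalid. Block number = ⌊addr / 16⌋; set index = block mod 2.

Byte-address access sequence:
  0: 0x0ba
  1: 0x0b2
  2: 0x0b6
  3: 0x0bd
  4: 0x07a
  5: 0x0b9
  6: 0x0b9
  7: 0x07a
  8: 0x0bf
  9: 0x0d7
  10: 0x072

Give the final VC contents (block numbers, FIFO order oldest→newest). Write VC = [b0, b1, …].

  [0] addr=0xba blk=11 s=1: MISS | VC []
  [1] addr=0xb2 blk=11 s=1: L1-HIT | VC []
  [2] addr=0xb6 blk=11 s=1: L1-HIT | VC []
  [3] addr=0xbd blk=11 s=1: L1-HIT | VC []
  [4] addr=0x7a blk=7 s=1: MISS | VC [11]
  [5] addr=0xb9 blk=11 s=1: VC-HIT | VC [7]
  [6] addr=0xb9 blk=11 s=1: L1-HIT | VC [7]
  [7] addr=0x7a blk=7 s=1: VC-HIT | VC [11]
  [8] addr=0xbf blk=11 s=1: VC-HIT | VC [7]
  [9] addr=0xd7 blk=13 s=1: MISS | VC [7, 11]
  [10] addr=0x72 blk=7 s=1: VC-HIT | VC [13, 11]

VC = [13, 11]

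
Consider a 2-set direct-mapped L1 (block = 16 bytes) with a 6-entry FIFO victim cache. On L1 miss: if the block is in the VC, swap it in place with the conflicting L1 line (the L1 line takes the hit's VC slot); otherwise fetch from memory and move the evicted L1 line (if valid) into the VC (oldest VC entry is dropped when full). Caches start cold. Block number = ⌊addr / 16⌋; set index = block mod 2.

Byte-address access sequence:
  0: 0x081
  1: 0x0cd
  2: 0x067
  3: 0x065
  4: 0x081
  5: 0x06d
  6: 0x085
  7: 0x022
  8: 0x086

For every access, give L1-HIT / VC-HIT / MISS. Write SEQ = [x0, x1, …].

0: 0x81 (blk 8, set 0) → MISS  vc=[]
1: 0xcd (blk 12, set 0) → MISS  vc=[8]
2: 0x67 (blk 6, set 0) → MISS  vc=[8, 12]
3: 0x65 (blk 6, set 0) → L1-HIT  vc=[8, 12]
4: 0x81 (blk 8, set 0) → VC-HIT  vc=[6, 12]
5: 0x6d (blk 6, set 0) → VC-HIT  vc=[8, 12]
6: 0x85 (blk 8, set 0) → VC-HIT  vc=[6, 12]
7: 0x22 (blk 2, set 0) → MISS  vc=[6, 12, 8]
8: 0x86 (blk 8, set 0) → VC-HIT  vc=[6, 12, 2]

SEQ = [MISS, MISS, MISS, L1-HIT, VC-HIT, VC-HIT, VC-HIT, MISS, VC-HIT]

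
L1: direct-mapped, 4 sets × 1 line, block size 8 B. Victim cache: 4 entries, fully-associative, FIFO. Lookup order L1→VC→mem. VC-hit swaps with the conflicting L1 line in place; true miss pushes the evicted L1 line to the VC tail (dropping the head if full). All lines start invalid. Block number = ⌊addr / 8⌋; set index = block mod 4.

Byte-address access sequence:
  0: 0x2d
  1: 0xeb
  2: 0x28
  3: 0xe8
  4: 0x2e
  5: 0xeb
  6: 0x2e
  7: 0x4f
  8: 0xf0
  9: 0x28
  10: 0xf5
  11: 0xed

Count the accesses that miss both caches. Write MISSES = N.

  [0] addr=0x2d blk=5 s=1: MISS | VC []
  [1] addr=0xeb blk=29 s=1: MISS | VC [5]
  [2] addr=0x28 blk=5 s=1: VC-HIT | VC [29]
  [3] addr=0xe8 blk=29 s=1: VC-HIT | VC [5]
  [4] addr=0x2e blk=5 s=1: VC-HIT | VC [29]
  [5] addr=0xeb blk=29 s=1: VC-HIT | VC [5]
  [6] addr=0x2e blk=5 s=1: VC-HIT | VC [29]
  [7] addr=0x4f blk=9 s=1: MISS | VC [29, 5]
  [8] addr=0xf0 blk=30 s=2: MISS | VC [29, 5]
  [9] addr=0x28 blk=5 s=1: VC-HIT | VC [29, 9]
  [10] addr=0xf5 blk=30 s=2: L1-HIT | VC [29, 9]
  [11] addr=0xed blk=29 s=1: VC-HIT | VC [5, 9]

MISSES = 4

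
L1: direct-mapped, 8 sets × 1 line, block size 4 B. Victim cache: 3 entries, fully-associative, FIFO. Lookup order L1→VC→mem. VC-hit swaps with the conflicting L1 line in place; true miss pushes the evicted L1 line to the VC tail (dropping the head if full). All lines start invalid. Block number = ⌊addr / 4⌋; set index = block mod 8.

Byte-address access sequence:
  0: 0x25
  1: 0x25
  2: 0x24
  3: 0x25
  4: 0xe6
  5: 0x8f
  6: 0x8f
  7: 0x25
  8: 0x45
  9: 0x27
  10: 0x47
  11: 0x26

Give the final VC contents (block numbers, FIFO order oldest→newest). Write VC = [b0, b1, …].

0: 0x25 (blk 9, set 1) → MISS  vc=[]
1: 0x25 (blk 9, set 1) → L1-HIT  vc=[]
2: 0x24 (blk 9, set 1) → L1-HIT  vc=[]
3: 0x25 (blk 9, set 1) → L1-HIT  vc=[]
4: 0xe6 (blk 57, set 1) → MISS  vc=[9]
5: 0x8f (blk 35, set 3) → MISS  vc=[9]
6: 0x8f (blk 35, set 3) → L1-HIT  vc=[9]
7: 0x25 (blk 9, set 1) → VC-HIT  vc=[57]
8: 0x45 (blk 17, set 1) → MISS  vc=[57, 9]
9: 0x27 (blk 9, set 1) → VC-HIT  vc=[57, 17]
10: 0x47 (blk 17, set 1) → VC-HIT  vc=[57, 9]
11: 0x26 (blk 9, set 1) → VC-HIT  vc=[57, 17]

VC = [57, 17]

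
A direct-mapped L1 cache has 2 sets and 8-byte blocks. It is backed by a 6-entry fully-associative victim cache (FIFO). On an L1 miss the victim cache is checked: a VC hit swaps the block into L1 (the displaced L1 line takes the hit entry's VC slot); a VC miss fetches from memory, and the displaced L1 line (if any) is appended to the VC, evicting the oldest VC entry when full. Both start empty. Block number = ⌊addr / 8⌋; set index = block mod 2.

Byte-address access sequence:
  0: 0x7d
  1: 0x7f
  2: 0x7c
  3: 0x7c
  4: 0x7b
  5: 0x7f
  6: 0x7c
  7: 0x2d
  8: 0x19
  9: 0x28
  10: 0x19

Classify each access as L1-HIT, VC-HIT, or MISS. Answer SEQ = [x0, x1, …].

SEQ = [MISS, L1-HIT, L1-HIT, L1-HIT, L1-HIT, L1-HIT, L1-HIT, MISS, MISS, VC-HIT, VC-HIT]

#0 0x7d→b15/s1 MISS; vc=[]
#1 0x7f→b15/s1 L1-HIT; vc=[]
#2 0x7c→b15/s1 L1-HIT; vc=[]
#3 0x7c→b15/s1 L1-HIT; vc=[]
#4 0x7b→b15/s1 L1-HIT; vc=[]
#5 0x7f→b15/s1 L1-HIT; vc=[]
#6 0x7c→b15/s1 L1-HIT; vc=[]
#7 0x2d→b5/s1 MISS; vc=[15]
#8 0x19→b3/s1 MISS; vc=[15,5]
#9 0x28→b5/s1 VC-HIT; vc=[15,3]
#10 0x19→b3/s1 VC-HIT; vc=[15,5]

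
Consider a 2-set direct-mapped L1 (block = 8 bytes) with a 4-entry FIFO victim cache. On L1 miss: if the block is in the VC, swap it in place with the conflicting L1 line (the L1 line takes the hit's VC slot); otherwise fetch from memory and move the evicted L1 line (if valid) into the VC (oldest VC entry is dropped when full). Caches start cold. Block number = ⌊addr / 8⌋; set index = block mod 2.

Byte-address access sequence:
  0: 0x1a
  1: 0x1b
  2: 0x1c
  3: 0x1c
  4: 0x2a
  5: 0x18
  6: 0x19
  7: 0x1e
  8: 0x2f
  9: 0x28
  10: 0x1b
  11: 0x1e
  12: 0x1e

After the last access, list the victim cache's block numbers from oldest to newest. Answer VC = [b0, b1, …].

  [0] addr=0x1a blk=3 s=1: MISS | VC []
  [1] addr=0x1b blk=3 s=1: L1-HIT | VC []
  [2] addr=0x1c blk=3 s=1: L1-HIT | VC []
  [3] addr=0x1c blk=3 s=1: L1-HIT | VC []
  [4] addr=0x2a blk=5 s=1: MISS | VC [3]
  [5] addr=0x18 blk=3 s=1: VC-HIT | VC [5]
  [6] addr=0x19 blk=3 s=1: L1-HIT | VC [5]
  [7] addr=0x1e blk=3 s=1: L1-HIT | VC [5]
  [8] addr=0x2f blk=5 s=1: VC-HIT | VC [3]
  [9] addr=0x28 blk=5 s=1: L1-HIT | VC [3]
  [10] addr=0x1b blk=3 s=1: VC-HIT | VC [5]
  [11] addr=0x1e blk=3 s=1: L1-HIT | VC [5]
  [12] addr=0x1e blk=3 s=1: L1-HIT | VC [5]

VC = [5]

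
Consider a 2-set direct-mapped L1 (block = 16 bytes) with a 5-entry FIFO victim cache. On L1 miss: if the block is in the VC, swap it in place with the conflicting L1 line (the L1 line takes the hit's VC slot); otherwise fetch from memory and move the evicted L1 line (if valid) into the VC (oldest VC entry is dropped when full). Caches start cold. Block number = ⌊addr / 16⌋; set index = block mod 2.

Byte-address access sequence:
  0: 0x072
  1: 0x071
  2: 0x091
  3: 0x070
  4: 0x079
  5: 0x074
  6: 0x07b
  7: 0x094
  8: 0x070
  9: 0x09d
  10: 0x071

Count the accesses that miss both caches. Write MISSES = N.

MISSES = 2

0: 0x72 (blk 7, set 1) → MISS  vc=[]
1: 0x71 (blk 7, set 1) → L1-HIT  vc=[]
2: 0x91 (blk 9, set 1) → MISS  vc=[7]
3: 0x70 (blk 7, set 1) → VC-HIT  vc=[9]
4: 0x79 (blk 7, set 1) → L1-HIT  vc=[9]
5: 0x74 (blk 7, set 1) → L1-HIT  vc=[9]
6: 0x7b (blk 7, set 1) → L1-HIT  vc=[9]
7: 0x94 (blk 9, set 1) → VC-HIT  vc=[7]
8: 0x70 (blk 7, set 1) → VC-HIT  vc=[9]
9: 0x9d (blk 9, set 1) → VC-HIT  vc=[7]
10: 0x71 (blk 7, set 1) → VC-HIT  vc=[9]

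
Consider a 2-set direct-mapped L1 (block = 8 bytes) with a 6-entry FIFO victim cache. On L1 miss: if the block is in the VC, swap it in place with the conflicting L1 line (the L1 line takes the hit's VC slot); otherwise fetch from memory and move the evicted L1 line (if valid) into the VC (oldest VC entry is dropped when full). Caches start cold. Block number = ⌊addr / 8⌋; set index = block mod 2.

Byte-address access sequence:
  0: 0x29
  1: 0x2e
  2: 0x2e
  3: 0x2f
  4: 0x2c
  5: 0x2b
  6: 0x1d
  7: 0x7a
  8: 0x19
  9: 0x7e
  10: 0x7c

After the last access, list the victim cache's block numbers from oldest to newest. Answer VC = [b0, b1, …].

  [0] addr=0x29 blk=5 s=1: MISS | VC []
  [1] addr=0x2e blk=5 s=1: L1-HIT | VC []
  [2] addr=0x2e blk=5 s=1: L1-HIT | VC []
  [3] addr=0x2f blk=5 s=1: L1-HIT | VC []
  [4] addr=0x2c blk=5 s=1: L1-HIT | VC []
  [5] addr=0x2b blk=5 s=1: L1-HIT | VC []
  [6] addr=0x1d blk=3 s=1: MISS | VC [5]
  [7] addr=0x7a blk=15 s=1: MISS | VC [5, 3]
  [8] addr=0x19 blk=3 s=1: VC-HIT | VC [5, 15]
  [9] addr=0x7e blk=15 s=1: VC-HIT | VC [5, 3]
  [10] addr=0x7c blk=15 s=1: L1-HIT | VC [5, 3]

VC = [5, 3]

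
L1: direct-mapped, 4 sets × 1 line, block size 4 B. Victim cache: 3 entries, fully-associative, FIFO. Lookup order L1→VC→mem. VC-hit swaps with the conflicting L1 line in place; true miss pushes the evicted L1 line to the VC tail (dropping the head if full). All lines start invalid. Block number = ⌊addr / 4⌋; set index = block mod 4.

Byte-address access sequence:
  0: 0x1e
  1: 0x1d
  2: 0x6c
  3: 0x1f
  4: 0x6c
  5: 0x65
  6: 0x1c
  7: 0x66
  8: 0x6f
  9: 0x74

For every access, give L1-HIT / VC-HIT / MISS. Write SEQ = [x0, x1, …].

SEQ = [MISS, L1-HIT, MISS, VC-HIT, VC-HIT, MISS, VC-HIT, L1-HIT, VC-HIT, MISS]

#0 0x1e→b7/s3 MISS; vc=[]
#1 0x1d→b7/s3 L1-HIT; vc=[]
#2 0x6c→b27/s3 MISS; vc=[7]
#3 0x1f→b7/s3 VC-HIT; vc=[27]
#4 0x6c→b27/s3 VC-HIT; vc=[7]
#5 0x65→b25/s1 MISS; vc=[7]
#6 0x1c→b7/s3 VC-HIT; vc=[27]
#7 0x66→b25/s1 L1-HIT; vc=[27]
#8 0x6f→b27/s3 VC-HIT; vc=[7]
#9 0x74→b29/s1 MISS; vc=[7,25]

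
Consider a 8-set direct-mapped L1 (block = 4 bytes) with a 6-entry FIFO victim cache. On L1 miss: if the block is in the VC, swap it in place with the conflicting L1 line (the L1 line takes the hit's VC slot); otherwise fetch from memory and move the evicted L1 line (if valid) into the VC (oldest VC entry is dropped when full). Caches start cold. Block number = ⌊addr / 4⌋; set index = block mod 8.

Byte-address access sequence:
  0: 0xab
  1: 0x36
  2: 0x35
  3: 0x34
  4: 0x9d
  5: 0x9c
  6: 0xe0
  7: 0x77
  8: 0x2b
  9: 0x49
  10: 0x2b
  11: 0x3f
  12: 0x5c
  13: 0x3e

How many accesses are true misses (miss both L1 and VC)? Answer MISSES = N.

#0 0xab→b42/s2 MISS; vc=[]
#1 0x36→b13/s5 MISS; vc=[]
#2 0x35→b13/s5 L1-HIT; vc=[]
#3 0x34→b13/s5 L1-HIT; vc=[]
#4 0x9d→b39/s7 MISS; vc=[]
#5 0x9c→b39/s7 L1-HIT; vc=[]
#6 0xe0→b56/s0 MISS; vc=[]
#7 0x77→b29/s5 MISS; vc=[13]
#8 0x2b→b10/s2 MISS; vc=[13,42]
#9 0x49→b18/s2 MISS; vc=[13,42,10]
#10 0x2b→b10/s2 VC-HIT; vc=[13,42,18]
#11 0x3f→b15/s7 MISS; vc=[13,42,18,39]
#12 0x5c→b23/s7 MISS; vc=[13,42,18,39,15]
#13 0x3e→b15/s7 VC-HIT; vc=[13,42,18,39,23]

MISSES = 9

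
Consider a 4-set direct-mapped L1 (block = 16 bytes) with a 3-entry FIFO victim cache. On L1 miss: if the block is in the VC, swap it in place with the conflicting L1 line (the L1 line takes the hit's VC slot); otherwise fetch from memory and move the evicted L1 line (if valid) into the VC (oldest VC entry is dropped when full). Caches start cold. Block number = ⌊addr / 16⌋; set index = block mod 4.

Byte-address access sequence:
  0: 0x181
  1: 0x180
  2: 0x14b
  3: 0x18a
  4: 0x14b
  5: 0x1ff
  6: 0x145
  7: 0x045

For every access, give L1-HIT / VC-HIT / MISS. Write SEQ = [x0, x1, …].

#0 0x181→b24/s0 MISS; vc=[]
#1 0x180→b24/s0 L1-HIT; vc=[]
#2 0x14b→b20/s0 MISS; vc=[24]
#3 0x18a→b24/s0 VC-HIT; vc=[20]
#4 0x14b→b20/s0 VC-HIT; vc=[24]
#5 0x1ff→b31/s3 MISS; vc=[24]
#6 0x145→b20/s0 L1-HIT; vc=[24]
#7 0x45→b4/s0 MISS; vc=[24,20]

SEQ = [MISS, L1-HIT, MISS, VC-HIT, VC-HIT, MISS, L1-HIT, MISS]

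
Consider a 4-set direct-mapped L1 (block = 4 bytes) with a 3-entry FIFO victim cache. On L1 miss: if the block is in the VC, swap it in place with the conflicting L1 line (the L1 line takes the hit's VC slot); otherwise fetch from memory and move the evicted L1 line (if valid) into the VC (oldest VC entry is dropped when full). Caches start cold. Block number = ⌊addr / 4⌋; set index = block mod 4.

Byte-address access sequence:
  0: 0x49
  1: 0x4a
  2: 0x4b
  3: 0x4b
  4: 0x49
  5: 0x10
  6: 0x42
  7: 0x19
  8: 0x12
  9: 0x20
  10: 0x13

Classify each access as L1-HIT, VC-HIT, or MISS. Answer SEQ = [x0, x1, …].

0: 0x49 (blk 18, set 2) → MISS  vc=[]
1: 0x4a (blk 18, set 2) → L1-HIT  vc=[]
2: 0x4b (blk 18, set 2) → L1-HIT  vc=[]
3: 0x4b (blk 18, set 2) → L1-HIT  vc=[]
4: 0x49 (blk 18, set 2) → L1-HIT  vc=[]
5: 0x10 (blk 4, set 0) → MISS  vc=[]
6: 0x42 (blk 16, set 0) → MISS  vc=[4]
7: 0x19 (blk 6, set 2) → MISS  vc=[4, 18]
8: 0x12 (blk 4, set 0) → VC-HIT  vc=[16, 18]
9: 0x20 (blk 8, set 0) → MISS  vc=[16, 18, 4]
10: 0x13 (blk 4, set 0) → VC-HIT  vc=[16, 18, 8]

SEQ = [MISS, L1-HIT, L1-HIT, L1-HIT, L1-HIT, MISS, MISS, MISS, VC-HIT, MISS, VC-HIT]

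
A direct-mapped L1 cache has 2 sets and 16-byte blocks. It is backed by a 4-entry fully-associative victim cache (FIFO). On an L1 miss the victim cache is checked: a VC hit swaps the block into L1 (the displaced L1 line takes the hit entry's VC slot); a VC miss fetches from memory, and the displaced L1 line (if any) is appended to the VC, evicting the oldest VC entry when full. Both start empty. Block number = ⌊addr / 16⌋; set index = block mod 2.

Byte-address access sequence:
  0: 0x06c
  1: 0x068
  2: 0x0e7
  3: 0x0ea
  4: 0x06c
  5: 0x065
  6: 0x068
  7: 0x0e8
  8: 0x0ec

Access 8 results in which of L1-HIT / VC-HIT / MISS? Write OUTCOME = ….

OUTCOME = L1-HIT

0: 0x6c (blk 6, set 0) → MISS  vc=[]
1: 0x68 (blk 6, set 0) → L1-HIT  vc=[]
2: 0xe7 (blk 14, set 0) → MISS  vc=[6]
3: 0xea (blk 14, set 0) → L1-HIT  vc=[6]
4: 0x6c (blk 6, set 0) → VC-HIT  vc=[14]
5: 0x65 (blk 6, set 0) → L1-HIT  vc=[14]
6: 0x68 (blk 6, set 0) → L1-HIT  vc=[14]
7: 0xe8 (blk 14, set 0) → VC-HIT  vc=[6]
8: 0xec (blk 14, set 0) → L1-HIT  vc=[6]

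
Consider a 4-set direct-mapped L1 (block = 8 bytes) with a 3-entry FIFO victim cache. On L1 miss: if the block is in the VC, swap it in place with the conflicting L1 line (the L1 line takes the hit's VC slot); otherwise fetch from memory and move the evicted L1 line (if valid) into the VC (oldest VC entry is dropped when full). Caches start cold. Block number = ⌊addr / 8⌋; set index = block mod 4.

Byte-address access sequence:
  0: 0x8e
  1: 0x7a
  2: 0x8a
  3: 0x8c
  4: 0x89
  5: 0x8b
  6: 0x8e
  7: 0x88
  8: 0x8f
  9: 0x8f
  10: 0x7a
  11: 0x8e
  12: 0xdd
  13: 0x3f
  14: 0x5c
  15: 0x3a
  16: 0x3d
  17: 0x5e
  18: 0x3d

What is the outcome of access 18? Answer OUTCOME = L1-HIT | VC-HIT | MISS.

OUTCOME = VC-HIT

0: 0x8e (blk 17, set 1) → MISS  vc=[]
1: 0x7a (blk 15, set 3) → MISS  vc=[]
2: 0x8a (blk 17, set 1) → L1-HIT  vc=[]
3: 0x8c (blk 17, set 1) → L1-HIT  vc=[]
4: 0x89 (blk 17, set 1) → L1-HIT  vc=[]
5: 0x8b (blk 17, set 1) → L1-HIT  vc=[]
6: 0x8e (blk 17, set 1) → L1-HIT  vc=[]
7: 0x88 (blk 17, set 1) → L1-HIT  vc=[]
8: 0x8f (blk 17, set 1) → L1-HIT  vc=[]
9: 0x8f (blk 17, set 1) → L1-HIT  vc=[]
10: 0x7a (blk 15, set 3) → L1-HIT  vc=[]
11: 0x8e (blk 17, set 1) → L1-HIT  vc=[]
12: 0xdd (blk 27, set 3) → MISS  vc=[15]
13: 0x3f (blk 7, set 3) → MISS  vc=[15, 27]
14: 0x5c (blk 11, set 3) → MISS  vc=[15, 27, 7]
15: 0x3a (blk 7, set 3) → VC-HIT  vc=[15, 27, 11]
16: 0x3d (blk 7, set 3) → L1-HIT  vc=[15, 27, 11]
17: 0x5e (blk 11, set 3) → VC-HIT  vc=[15, 27, 7]
18: 0x3d (blk 7, set 3) → VC-HIT  vc=[15, 27, 11]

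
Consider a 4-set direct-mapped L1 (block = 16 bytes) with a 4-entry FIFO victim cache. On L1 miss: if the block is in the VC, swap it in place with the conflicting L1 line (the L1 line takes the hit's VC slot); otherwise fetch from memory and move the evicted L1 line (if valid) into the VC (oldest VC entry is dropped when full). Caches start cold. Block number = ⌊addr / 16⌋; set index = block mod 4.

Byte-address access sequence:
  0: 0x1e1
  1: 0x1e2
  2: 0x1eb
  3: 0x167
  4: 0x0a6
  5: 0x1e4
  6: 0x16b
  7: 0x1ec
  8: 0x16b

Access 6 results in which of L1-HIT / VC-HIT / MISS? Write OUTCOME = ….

#0 0x1e1→b30/s2 MISS; vc=[]
#1 0x1e2→b30/s2 L1-HIT; vc=[]
#2 0x1eb→b30/s2 L1-HIT; vc=[]
#3 0x167→b22/s2 MISS; vc=[30]
#4 0xa6→b10/s2 MISS; vc=[30,22]
#5 0x1e4→b30/s2 VC-HIT; vc=[10,22]
#6 0x16b→b22/s2 VC-HIT; vc=[10,30]
#7 0x1ec→b30/s2 VC-HIT; vc=[10,22]
#8 0x16b→b22/s2 VC-HIT; vc=[10,30]

OUTCOME = VC-HIT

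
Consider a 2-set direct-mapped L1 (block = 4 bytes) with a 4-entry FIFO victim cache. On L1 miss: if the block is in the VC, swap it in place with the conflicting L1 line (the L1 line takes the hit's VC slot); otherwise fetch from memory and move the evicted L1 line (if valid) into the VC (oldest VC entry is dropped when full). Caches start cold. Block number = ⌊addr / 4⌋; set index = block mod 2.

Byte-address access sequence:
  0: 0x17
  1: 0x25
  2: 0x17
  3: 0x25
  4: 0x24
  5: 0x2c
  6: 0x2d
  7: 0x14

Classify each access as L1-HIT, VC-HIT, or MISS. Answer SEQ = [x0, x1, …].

0: 0x17 (blk 5, set 1) → MISS  vc=[]
1: 0x25 (blk 9, set 1) → MISS  vc=[5]
2: 0x17 (blk 5, set 1) → VC-HIT  vc=[9]
3: 0x25 (blk 9, set 1) → VC-HIT  vc=[5]
4: 0x24 (blk 9, set 1) → L1-HIT  vc=[5]
5: 0x2c (blk 11, set 1) → MISS  vc=[5, 9]
6: 0x2d (blk 11, set 1) → L1-HIT  vc=[5, 9]
7: 0x14 (blk 5, set 1) → VC-HIT  vc=[11, 9]

SEQ = [MISS, MISS, VC-HIT, VC-HIT, L1-HIT, MISS, L1-HIT, VC-HIT]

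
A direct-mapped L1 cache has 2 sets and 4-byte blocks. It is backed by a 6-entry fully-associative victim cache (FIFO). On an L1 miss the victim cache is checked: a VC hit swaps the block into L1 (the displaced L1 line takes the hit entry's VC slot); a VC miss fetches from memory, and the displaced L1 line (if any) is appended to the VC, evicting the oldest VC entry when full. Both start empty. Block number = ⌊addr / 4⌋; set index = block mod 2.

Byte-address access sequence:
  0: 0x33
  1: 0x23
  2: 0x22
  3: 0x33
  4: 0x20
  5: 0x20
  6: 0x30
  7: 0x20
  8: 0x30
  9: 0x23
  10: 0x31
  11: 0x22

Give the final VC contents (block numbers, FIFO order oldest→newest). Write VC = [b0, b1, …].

VC = [12]

#0 0x33→b12/s0 MISS; vc=[]
#1 0x23→b8/s0 MISS; vc=[12]
#2 0x22→b8/s0 L1-HIT; vc=[12]
#3 0x33→b12/s0 VC-HIT; vc=[8]
#4 0x20→b8/s0 VC-HIT; vc=[12]
#5 0x20→b8/s0 L1-HIT; vc=[12]
#6 0x30→b12/s0 VC-HIT; vc=[8]
#7 0x20→b8/s0 VC-HIT; vc=[12]
#8 0x30→b12/s0 VC-HIT; vc=[8]
#9 0x23→b8/s0 VC-HIT; vc=[12]
#10 0x31→b12/s0 VC-HIT; vc=[8]
#11 0x22→b8/s0 VC-HIT; vc=[12]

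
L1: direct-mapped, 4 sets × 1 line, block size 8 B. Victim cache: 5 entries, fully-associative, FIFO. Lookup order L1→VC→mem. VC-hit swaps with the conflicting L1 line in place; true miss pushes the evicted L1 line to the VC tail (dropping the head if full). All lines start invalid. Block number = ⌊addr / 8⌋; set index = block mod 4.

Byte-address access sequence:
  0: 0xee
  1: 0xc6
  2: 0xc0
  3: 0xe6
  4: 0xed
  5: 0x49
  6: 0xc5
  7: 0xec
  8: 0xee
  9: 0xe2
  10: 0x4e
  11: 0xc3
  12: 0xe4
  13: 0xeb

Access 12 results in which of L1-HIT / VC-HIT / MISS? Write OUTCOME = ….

OUTCOME = VC-HIT

  [0] addr=0xee blk=29 s=1: MISS | VC []
  [1] addr=0xc6 blk=24 s=0: MISS | VC []
  [2] addr=0xc0 blk=24 s=0: L1-HIT | VC []
  [3] addr=0xe6 blk=28 s=0: MISS | VC [24]
  [4] addr=0xed blk=29 s=1: L1-HIT | VC [24]
  [5] addr=0x49 blk=9 s=1: MISS | VC [24, 29]
  [6] addr=0xc5 blk=24 s=0: VC-HIT | VC [28, 29]
  [7] addr=0xec blk=29 s=1: VC-HIT | VC [28, 9]
  [8] addr=0xee blk=29 s=1: L1-HIT | VC [28, 9]
  [9] addr=0xe2 blk=28 s=0: VC-HIT | VC [24, 9]
  [10] addr=0x4e blk=9 s=1: VC-HIT | VC [24, 29]
  [11] addr=0xc3 blk=24 s=0: VC-HIT | VC [28, 29]
  [12] addr=0xe4 blk=28 s=0: VC-HIT | VC [24, 29]
  [13] addr=0xeb blk=29 s=1: VC-HIT | VC [24, 9]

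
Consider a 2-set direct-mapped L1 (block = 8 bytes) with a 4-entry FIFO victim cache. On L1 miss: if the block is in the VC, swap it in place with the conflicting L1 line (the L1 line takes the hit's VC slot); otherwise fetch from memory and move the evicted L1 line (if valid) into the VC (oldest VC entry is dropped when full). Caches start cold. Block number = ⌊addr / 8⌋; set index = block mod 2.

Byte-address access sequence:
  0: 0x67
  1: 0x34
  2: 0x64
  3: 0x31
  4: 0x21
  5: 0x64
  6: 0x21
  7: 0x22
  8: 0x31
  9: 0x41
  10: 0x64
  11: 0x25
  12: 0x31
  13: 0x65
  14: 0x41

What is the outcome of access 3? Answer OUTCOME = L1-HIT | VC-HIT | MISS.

OUTCOME = VC-HIT

0: 0x67 (blk 12, set 0) → MISS  vc=[]
1: 0x34 (blk 6, set 0) → MISS  vc=[12]
2: 0x64 (blk 12, set 0) → VC-HIT  vc=[6]
3: 0x31 (blk 6, set 0) → VC-HIT  vc=[12]
4: 0x21 (blk 4, set 0) → MISS  vc=[12, 6]
5: 0x64 (blk 12, set 0) → VC-HIT  vc=[4, 6]
6: 0x21 (blk 4, set 0) → VC-HIT  vc=[12, 6]
7: 0x22 (blk 4, set 0) → L1-HIT  vc=[12, 6]
8: 0x31 (blk 6, set 0) → VC-HIT  vc=[12, 4]
9: 0x41 (blk 8, set 0) → MISS  vc=[12, 4, 6]
10: 0x64 (blk 12, set 0) → VC-HIT  vc=[8, 4, 6]
11: 0x25 (blk 4, set 0) → VC-HIT  vc=[8, 12, 6]
12: 0x31 (blk 6, set 0) → VC-HIT  vc=[8, 12, 4]
13: 0x65 (blk 12, set 0) → VC-HIT  vc=[8, 6, 4]
14: 0x41 (blk 8, set 0) → VC-HIT  vc=[12, 6, 4]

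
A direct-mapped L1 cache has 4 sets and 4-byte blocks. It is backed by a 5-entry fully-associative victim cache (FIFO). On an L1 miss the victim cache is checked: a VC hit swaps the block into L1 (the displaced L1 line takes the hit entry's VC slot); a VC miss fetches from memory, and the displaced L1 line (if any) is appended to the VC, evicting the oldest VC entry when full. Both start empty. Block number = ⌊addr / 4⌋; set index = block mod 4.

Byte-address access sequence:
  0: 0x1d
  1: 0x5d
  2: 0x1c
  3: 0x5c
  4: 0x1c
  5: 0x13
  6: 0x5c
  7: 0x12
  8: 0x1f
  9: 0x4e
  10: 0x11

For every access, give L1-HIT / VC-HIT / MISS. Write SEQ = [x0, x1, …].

  [0] addr=0x1d blk=7 s=3: MISS | VC []
  [1] addr=0x5d blk=23 s=3: MISS | VC [7]
  [2] addr=0x1c blk=7 s=3: VC-HIT | VC [23]
  [3] addr=0x5c blk=23 s=3: VC-HIT | VC [7]
  [4] addr=0x1c blk=7 s=3: VC-HIT | VC [23]
  [5] addr=0x13 blk=4 s=0: MISS | VC [23]
  [6] addr=0x5c blk=23 s=3: VC-HIT | VC [7]
  [7] addr=0x12 blk=4 s=0: L1-HIT | VC [7]
  [8] addr=0x1f blk=7 s=3: VC-HIT | VC [23]
  [9] addr=0x4e blk=19 s=3: MISS | VC [23, 7]
  [10] addr=0x11 blk=4 s=0: L1-HIT | VC [23, 7]

SEQ = [MISS, MISS, VC-HIT, VC-HIT, VC-HIT, MISS, VC-HIT, L1-HIT, VC-HIT, MISS, L1-HIT]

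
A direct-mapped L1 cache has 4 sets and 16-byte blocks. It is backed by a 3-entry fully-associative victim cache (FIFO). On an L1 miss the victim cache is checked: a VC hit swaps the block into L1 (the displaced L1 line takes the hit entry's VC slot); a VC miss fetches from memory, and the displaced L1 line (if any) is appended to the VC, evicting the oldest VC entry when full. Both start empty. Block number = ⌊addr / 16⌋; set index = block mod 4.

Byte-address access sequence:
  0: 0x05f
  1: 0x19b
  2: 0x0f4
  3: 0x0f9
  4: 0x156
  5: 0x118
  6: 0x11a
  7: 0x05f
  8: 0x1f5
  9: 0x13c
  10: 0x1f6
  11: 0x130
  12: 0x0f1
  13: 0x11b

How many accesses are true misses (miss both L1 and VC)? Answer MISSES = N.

  [0] addr=0x5f blk=5 s=1: MISS | VC []
  [1] addr=0x19b blk=25 s=1: MISS | VC [5]
  [2] addr=0xf4 blk=15 s=3: MISS | VC [5]
  [3] addr=0xf9 blk=15 s=3: L1-HIT | VC [5]
  [4] addr=0x156 blk=21 s=1: MISS | VC [5, 25]
  [5] addr=0x118 blk=17 s=1: MISS | VC [5, 25, 21]
  [6] addr=0x11a blk=17 s=1: L1-HIT | VC [5, 25, 21]
  [7] addr=0x5f blk=5 s=1: VC-HIT | VC [17, 25, 21]
  [8] addr=0x1f5 blk=31 s=3: MISS | VC [25, 21, 15]
  [9] addr=0x13c blk=19 s=3: MISS | VC [21, 15, 31]
  [10] addr=0x1f6 blk=31 s=3: VC-HIT | VC [21, 15, 19]
  [11] addr=0x130 blk=19 s=3: VC-HIT | VC [21, 15, 31]
  [12] addr=0xf1 blk=15 s=3: VC-HIT | VC [21, 19, 31]
  [13] addr=0x11b blk=17 s=1: MISS | VC [19, 31, 5]

MISSES = 8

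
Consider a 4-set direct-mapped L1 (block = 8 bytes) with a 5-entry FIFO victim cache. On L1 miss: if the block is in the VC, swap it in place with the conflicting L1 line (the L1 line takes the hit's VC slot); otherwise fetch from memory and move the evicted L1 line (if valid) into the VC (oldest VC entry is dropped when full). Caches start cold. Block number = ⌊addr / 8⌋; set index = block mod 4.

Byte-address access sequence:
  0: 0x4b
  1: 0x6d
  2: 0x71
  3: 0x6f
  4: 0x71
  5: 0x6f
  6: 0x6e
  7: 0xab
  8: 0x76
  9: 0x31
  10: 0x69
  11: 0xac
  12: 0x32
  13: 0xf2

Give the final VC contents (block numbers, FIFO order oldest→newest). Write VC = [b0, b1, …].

  [0] addr=0x4b blk=9 s=1: MISS | VC []
  [1] addr=0x6d blk=13 s=1: MISS | VC [9]
  [2] addr=0x71 blk=14 s=2: MISS | VC [9]
  [3] addr=0x6f blk=13 s=1: L1-HIT | VC [9]
  [4] addr=0x71 blk=14 s=2: L1-HIT | VC [9]
  [5] addr=0x6f blk=13 s=1: L1-HIT | VC [9]
  [6] addr=0x6e blk=13 s=1: L1-HIT | VC [9]
  [7] addr=0xab blk=21 s=1: MISS | VC [9, 13]
  [8] addr=0x76 blk=14 s=2: L1-HIT | VC [9, 13]
  [9] addr=0x31 blk=6 s=2: MISS | VC [9, 13, 14]
  [10] addr=0x69 blk=13 s=1: VC-HIT | VC [9, 21, 14]
  [11] addr=0xac blk=21 s=1: VC-HIT | VC [9, 13, 14]
  [12] addr=0x32 blk=6 s=2: L1-HIT | VC [9, 13, 14]
  [13] addr=0xf2 blk=30 s=2: MISS | VC [9, 13, 14, 6]

VC = [9, 13, 14, 6]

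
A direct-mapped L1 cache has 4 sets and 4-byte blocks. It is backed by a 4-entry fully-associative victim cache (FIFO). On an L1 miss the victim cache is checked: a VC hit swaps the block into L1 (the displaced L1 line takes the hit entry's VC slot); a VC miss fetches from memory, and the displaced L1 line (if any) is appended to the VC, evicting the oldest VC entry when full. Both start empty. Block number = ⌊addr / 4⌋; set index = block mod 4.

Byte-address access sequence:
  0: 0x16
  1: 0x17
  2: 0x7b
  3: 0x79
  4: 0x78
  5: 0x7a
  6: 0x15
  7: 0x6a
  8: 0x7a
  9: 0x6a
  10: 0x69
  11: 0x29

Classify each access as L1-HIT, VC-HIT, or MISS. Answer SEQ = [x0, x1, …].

SEQ = [MISS, L1-HIT, MISS, L1-HIT, L1-HIT, L1-HIT, L1-HIT, MISS, VC-HIT, VC-HIT, L1-HIT, MISS]

  [0] addr=0x16 blk=5 s=1: MISS | VC []
  [1] addr=0x17 blk=5 s=1: L1-HIT | VC []
  [2] addr=0x7b blk=30 s=2: MISS | VC []
  [3] addr=0x79 blk=30 s=2: L1-HIT | VC []
  [4] addr=0x78 blk=30 s=2: L1-HIT | VC []
  [5] addr=0x7a blk=30 s=2: L1-HIT | VC []
  [6] addr=0x15 blk=5 s=1: L1-HIT | VC []
  [7] addr=0x6a blk=26 s=2: MISS | VC [30]
  [8] addr=0x7a blk=30 s=2: VC-HIT | VC [26]
  [9] addr=0x6a blk=26 s=2: VC-HIT | VC [30]
  [10] addr=0x69 blk=26 s=2: L1-HIT | VC [30]
  [11] addr=0x29 blk=10 s=2: MISS | VC [30, 26]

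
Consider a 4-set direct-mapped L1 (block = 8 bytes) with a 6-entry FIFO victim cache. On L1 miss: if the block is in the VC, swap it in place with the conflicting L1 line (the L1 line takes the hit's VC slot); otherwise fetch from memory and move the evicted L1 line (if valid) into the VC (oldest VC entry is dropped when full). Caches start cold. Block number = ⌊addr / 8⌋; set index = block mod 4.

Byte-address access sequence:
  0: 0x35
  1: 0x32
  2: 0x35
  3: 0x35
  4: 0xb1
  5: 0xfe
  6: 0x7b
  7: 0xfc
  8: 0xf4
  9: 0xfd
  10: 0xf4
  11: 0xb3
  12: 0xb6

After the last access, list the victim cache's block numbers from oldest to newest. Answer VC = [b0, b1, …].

#0 0x35→b6/s2 MISS; vc=[]
#1 0x32→b6/s2 L1-HIT; vc=[]
#2 0x35→b6/s2 L1-HIT; vc=[]
#3 0x35→b6/s2 L1-HIT; vc=[]
#4 0xb1→b22/s2 MISS; vc=[6]
#5 0xfe→b31/s3 MISS; vc=[6]
#6 0x7b→b15/s3 MISS; vc=[6,31]
#7 0xfc→b31/s3 VC-HIT; vc=[6,15]
#8 0xf4→b30/s2 MISS; vc=[6,15,22]
#9 0xfd→b31/s3 L1-HIT; vc=[6,15,22]
#10 0xf4→b30/s2 L1-HIT; vc=[6,15,22]
#11 0xb3→b22/s2 VC-HIT; vc=[6,15,30]
#12 0xb6→b22/s2 L1-HIT; vc=[6,15,30]

VC = [6, 15, 30]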